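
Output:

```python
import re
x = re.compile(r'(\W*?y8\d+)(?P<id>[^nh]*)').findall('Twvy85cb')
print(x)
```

[('y85', 'cb')]

Pattern: zero or more of a non-word character (lazy), then the literal 'y8', then one or more of a digit (captured); then zero or more of any character except [nh] (captured as 'id').
Matches: at [3:8] match 'y85cb', groups = ('y85', 'cb').
`findall` packs the 2 group values into a tuple for every match.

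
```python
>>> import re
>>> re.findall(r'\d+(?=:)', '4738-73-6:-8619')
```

['6']

Because the assertion is zero-width, the text it checks is not consumed and won't appear in the result.
Walking the string: at [8:9] → '6'.
Since nothing is captured, `findall` lists the 1 matched substring directly.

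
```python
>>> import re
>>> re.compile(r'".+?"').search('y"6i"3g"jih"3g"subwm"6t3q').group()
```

Because the quantifier is non-greedy, it stops expanding at the earliest point where the rest of the pattern can succeed.
`re.search` scans for the first position where the pattern succeeds.
The match spans [1:5] → '"6i"'.

'"6i"'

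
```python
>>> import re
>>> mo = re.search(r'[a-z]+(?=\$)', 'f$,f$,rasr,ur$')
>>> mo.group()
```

The lookaround is zero-width — it requires the adjacent text to match without consuming it, so the asserted text isn't part of the match.
The match spans [0:1] → 'f'.

'f'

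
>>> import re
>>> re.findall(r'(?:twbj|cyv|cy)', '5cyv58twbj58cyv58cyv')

`|` is ordered: at each position the engine commits to the first alternative that works.
Matches: at [1:4] → 'cyv'; at [6:10] → 'twbj'; at [12:15] → 'cyv'; at [17:20] → 'cyv'.
No capturing groups, so `findall` returns the 4 full match strings.

['cyv', 'twbj', 'cyv', 'cyv']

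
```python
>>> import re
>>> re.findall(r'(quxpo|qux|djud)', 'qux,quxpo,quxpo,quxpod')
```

['qux', 'quxpo', 'quxpo', 'quxpo']

Branches in `(...|...)` are attempted left-to-right; the first branch that allows the whole pattern to succeed is taken.
`findall` collects group 1 from each match (4 total).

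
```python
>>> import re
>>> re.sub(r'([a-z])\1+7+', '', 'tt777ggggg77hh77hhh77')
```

After group 1 captures some text, `\1` only succeeds where that same text appears again.
Matches: at [0:5] → 'tt777'; at [5:12] → 'ggggg77'; at [12:16] → 'hh77'; at [16:21] → 'hhh77'.
Every occurrence is swapped for ''.

''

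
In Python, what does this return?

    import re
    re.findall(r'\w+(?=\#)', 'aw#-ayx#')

['aw', 'ayx']

The `(?=…)`/`(?<=…)` assertion just peeks at neighbouring text; it doesn't advance the match position.
No capturing groups, so `findall` returns the 2 full match strings.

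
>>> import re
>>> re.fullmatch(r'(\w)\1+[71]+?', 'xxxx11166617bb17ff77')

`fullmatch` succeeds only if the pattern covers the string from start to end.
Here there's no way to consume every character, so the call returns None.

None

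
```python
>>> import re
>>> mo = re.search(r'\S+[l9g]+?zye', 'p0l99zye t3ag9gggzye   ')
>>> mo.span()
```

(0, 8)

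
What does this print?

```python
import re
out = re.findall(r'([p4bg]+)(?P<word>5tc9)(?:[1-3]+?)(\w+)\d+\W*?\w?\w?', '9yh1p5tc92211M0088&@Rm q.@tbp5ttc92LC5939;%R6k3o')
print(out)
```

[('p', '5tc9', '211M008')]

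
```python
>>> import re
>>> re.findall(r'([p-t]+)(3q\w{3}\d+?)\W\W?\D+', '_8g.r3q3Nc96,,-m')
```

[('r', '3q3Nc96')]

The pattern matches one or more of a character in [p-t] (captured); then the literal '3q', then exactly 3 of a word character, then one or more of a digit (lazy) (captured); then a non-word character, then optionally a non-word character; then one or more of a non-digit.
`findall` packs the 2 group values into a tuple for every match.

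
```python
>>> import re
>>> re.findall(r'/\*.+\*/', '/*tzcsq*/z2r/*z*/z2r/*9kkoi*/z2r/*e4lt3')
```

Matches: at [0:29] → '/*tzcsq*/z2r/*z*/z2r/*9kkoi*/'.
Since nothing is captured, `findall` lists the 1 matched substring directly.

['/*tzcsq*/z2r/*z*/z2r/*9kkoi*/']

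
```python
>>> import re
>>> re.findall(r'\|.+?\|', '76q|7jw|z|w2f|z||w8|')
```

Because the quantifier is non-greedy, it stops expanding at the earliest point where the rest of the pattern can succeed.
Since nothing is captured, `findall` lists the 3 matched substrings directly.

['|7jw|', '|w2f|', '||w8|']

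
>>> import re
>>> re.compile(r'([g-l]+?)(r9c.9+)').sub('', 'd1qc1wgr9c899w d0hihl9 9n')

The pattern matches one or more of a character in [g-l] (lazy) (captured); then the literal 'r9c', then any character, then one or more of a literal '9' (captured).
Matches: at [6:13] → 'gr9c899'.
`sub` substitutes '' at each match site.

'd1qc1ww d0hihl9 9n'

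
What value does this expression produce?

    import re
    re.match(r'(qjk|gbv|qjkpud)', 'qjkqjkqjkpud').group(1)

'qjk'

The match spans [0:3] → 'qjk'.
Captured: group 1 = 'qjk'.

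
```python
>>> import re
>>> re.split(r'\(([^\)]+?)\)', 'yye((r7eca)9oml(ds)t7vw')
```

['yye', '(r7eca', '9oml', 'ds', 't7vw']

Matches to split on: at [3:11] → '((r7eca)'; at [15:19] → '(ds)'.
Because the pattern has a capturing group, `split` also inserts each captured text between the pieces.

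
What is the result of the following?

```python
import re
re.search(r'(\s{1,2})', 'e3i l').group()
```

' '

This matches 1 to 2 of whitespace (captured).
The match spans [3:4] → ' '.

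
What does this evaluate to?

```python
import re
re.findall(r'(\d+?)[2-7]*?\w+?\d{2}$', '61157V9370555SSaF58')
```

['6']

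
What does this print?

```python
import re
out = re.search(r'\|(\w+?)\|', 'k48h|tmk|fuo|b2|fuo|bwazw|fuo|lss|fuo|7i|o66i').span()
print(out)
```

The match spans [4:9] → '|tmk|'.

(4, 9)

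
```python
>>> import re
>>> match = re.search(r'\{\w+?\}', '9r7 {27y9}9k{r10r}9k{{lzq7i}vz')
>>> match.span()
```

The match spans [4:10] → '{27y9}'.

(4, 10)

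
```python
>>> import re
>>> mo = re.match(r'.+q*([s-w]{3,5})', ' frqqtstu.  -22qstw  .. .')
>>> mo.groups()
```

('stw',)

The pattern matches one or more of any character; then zero or more of a literal 'q'; then 3 to 5 of a character in [s-w] (captured).
`re.match` won't scan ahead — the pattern has to work from the very first character.
The match spans [0:19] → ' frqqtstu.  -22qstw'.
Captured: group 1 = 'stw'.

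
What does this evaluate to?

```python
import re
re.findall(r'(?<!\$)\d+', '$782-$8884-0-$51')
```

The negative lookahead/lookbehind blocks any match where the forbidden context is present.
Scanning left to right: at [2:4] → '82'; at [7:10] → '884'; at [11:12] → '0'; at [15:16] → '1'.
`findall` yields the raw match text (4 of them) because the pattern has no groups.

['82', '884', '0', '1']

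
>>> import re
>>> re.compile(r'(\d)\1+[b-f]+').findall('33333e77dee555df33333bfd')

['3', '7', '5', '3']

`\1` has to match the exact text group 1 already captured.
One capturing group, so `findall` returns just the captured substring from each match — 4 in all.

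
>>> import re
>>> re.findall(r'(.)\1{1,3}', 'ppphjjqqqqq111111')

['p', 'j', 'q', '1', '1']

`\1` is not a pattern — it's the concrete string captured by group 1, re-applied verbatim.
Matches: at [0:3] match 'ppp', group 1 = 'p'; at [4:6] match 'jj', group 1 = 'j'; at [6:10] match 'qqqq', group 1 = 'q'; at [11:15] match '1111', group 1 = '1'; at [15:17] match '11', group 1 = '1'.
Because there's exactly one group, `findall` drops the full match and keeps group 1 from each hit.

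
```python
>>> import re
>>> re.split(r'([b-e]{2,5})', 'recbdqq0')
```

The pattern matches 2 to 5 of a character in [b-e] (captured).
Matches to split on: at [1:5] → 'ecbd'.
The group in the pattern means `split` returns the separators' captures alongside the pieces.

['r', 'ecbd', 'qq0']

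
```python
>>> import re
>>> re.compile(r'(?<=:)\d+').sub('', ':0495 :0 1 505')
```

': : 1 505'

The positive lookaround only admits positions where the adjacent text matches; those characters stay outside the span.
Each match is replaced by ''.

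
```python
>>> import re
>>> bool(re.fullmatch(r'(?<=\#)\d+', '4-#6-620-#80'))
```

False

Lookahead/lookbehind check context without consuming it, so the matched span excludes the asserted characters.
`re.fullmatch` is like wrapping the pattern in `^…$` (in single-line mode).
Here the pattern can't cover the whole string, so the call returns None, and `bool(None)` is False.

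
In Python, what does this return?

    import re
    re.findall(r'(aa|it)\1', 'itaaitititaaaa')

`\1` is not a pattern — it's the concrete string captured by group 1, re-applied verbatim.
Walking the string: at [4:8] match 'itit', group 1 = 'it'; at [10:14] match 'aaaa', group 1 = 'aa'.
`findall` collects group 1 from each match (2 total).

['it', 'aa']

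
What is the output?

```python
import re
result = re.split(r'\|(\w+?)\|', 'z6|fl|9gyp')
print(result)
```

['z6', 'fl', '9gyp']

Matches to split on: at [2:6] → '|fl|'.
Because the pattern has a capturing group, `split` also inserts each captured text between the pieces.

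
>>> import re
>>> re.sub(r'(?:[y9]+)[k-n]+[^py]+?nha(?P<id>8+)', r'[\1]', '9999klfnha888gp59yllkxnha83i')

'[888]gp5[8]3i'

This matches one or more of one of [y9] (non-capturing group); then one or more of a character in [k-n], then one or more of any character except [py] (lazy), then the literal 'nha'; then one or more of a literal '8' (captured as 'id').
Matches: at [0:13] → '9999klfnha888'; at [16:26] → '9yllkxnha8'.
The replacement refers to a captured group, so each match is rewritten using its own captured text.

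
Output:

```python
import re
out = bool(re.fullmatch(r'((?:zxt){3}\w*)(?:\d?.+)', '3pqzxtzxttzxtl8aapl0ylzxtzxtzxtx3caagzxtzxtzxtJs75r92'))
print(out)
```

False

`re.fullmatch` is like wrapping the pattern in `^…$` (in single-line mode).
Here there's no way to consume every character, so the call returns None, and `bool(None)` is False.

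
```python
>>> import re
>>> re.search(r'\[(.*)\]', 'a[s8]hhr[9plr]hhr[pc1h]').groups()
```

('s8]hhr[9plr]hhr[pc1h',)

`search` walks the string left to right and returns the first match it finds.
The match spans [1:23] → '[s8]hhr[9plr]hhr[pc1h]'.
Captured: group 1 = 's8]hhr[9plr]hhr[pc1h'.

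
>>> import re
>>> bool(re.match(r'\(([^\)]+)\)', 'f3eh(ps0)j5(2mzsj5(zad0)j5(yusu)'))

With `match`, the pattern is implicitly anchored at the beginning.
Here position 0 doesn't satisfy it, so the call returns None, and `bool(None)` is False.

False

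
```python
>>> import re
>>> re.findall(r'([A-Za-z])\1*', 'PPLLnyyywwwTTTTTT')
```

['P', 'L', 'n', 'y', 'w', 'T']

The backreference `\1` re-matches whatever the first group consumed, character for character.
Scanning left to right: at [0:2] match 'PP', group 1 = 'P'; at [2:4] match 'LL', group 1 = 'L'; at [4:5] match 'n', group 1 = 'n'; at [5:8] match 'yyy', group 1 = 'y'; at [8:11] match 'www', group 1 = 'w'; ….
Because there's exactly one group, `findall` drops the full match and keeps group 1 from each hit.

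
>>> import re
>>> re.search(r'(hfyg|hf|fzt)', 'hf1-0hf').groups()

('hf',)

The match spans [0:2] → 'hf'.
Captured: group 1 = 'hf'.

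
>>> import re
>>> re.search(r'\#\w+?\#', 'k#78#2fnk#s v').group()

'#78#'

The match spans [1:5] → '#78#'.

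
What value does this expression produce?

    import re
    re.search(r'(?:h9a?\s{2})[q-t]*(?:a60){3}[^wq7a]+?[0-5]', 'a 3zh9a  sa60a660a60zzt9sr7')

None

This matches the literal 'h9', then optionally the literal 'a', then exactly 2 of whitespace (non-capturing group); then zero or more of a character in [q-t], then the literal 'a60' repeated 3 times; then one or more of any character except [wq7a] (lazy), then a character in [0-5].
`search` walks the string left to right and returns the first match it finds.
Here the pattern never matches, so the call returns None.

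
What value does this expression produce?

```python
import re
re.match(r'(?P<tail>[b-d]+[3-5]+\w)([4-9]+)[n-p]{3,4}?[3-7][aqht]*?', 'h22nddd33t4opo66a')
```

Pattern: one or more of a character in [b-d], then one or more of a character in [3-5], then a word character (captured as 'tail'); then one or more of a character in [4-9] (captured); then 3 to 4 of a character in [n-p] (lazy); then a character in [3-7], then zero or more of one of [aqht] (lazy).
`re.match` only tries the pattern at the start of the string.
Here the pattern fails at index 0, so the call returns None.

None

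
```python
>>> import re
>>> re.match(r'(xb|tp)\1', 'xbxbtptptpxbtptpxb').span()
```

(0, 4)

The backreference `\1` re-matches whatever the first group consumed, character for character.
`re.match` won't scan ahead — the pattern has to work from the very first character.
The match spans [0:4] → 'xbxb'.
Captured: group 1 = 'xb'.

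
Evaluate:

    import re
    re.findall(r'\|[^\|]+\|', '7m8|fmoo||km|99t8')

Walking the string: at [3:9] → '|fmoo|'; at [9:13] → '|km|'.
With no groups in the pattern, `findall` gives back each whole match — 2 here.

['|fmoo|', '|km|']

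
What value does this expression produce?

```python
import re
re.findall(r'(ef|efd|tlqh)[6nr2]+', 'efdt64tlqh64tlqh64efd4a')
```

['tlqh', 'tlqh']

Scanning left to right: at [6:11] match 'tlqh6', group 1 = 'tlqh'; at [12:17] match 'tlqh6', group 1 = 'tlqh'.
With a single group, `findall` returns only what that group captured — 2 items.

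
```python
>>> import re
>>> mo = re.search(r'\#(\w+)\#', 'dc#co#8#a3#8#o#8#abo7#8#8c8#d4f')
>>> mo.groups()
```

The match spans [2:6] → '#co#'.
Captured: group 1 = 'co'.

('co',)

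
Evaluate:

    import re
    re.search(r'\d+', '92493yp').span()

(0, 5)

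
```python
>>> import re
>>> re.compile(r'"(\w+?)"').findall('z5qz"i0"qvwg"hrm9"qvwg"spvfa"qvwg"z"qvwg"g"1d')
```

['i0', 'hrm9', 'spvfa', 'z', 'g']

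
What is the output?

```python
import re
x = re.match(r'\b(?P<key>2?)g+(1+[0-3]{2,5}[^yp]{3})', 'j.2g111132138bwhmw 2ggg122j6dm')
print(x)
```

None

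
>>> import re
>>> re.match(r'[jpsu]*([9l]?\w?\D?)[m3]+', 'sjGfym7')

The pattern matches zero or more of one of [jpsu]; then optionally one of [9l], then optionally a word character, then optionally a non-digit (captured); then one or more of one of [m3].
`re.match` won't scan ahead — the pattern has to work from the very first character.
Here the string doesn't start with a match, so the call returns None.

None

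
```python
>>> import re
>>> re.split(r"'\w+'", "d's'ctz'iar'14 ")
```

Matches to split on: at [1:4] → "'s'"; at [7:12] → "'iar'".
`split` removes every match and returns the 3 fragments in between.

['d', 'ctz', '14 ']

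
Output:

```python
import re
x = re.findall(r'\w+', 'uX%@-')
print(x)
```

Pattern: one or more of a word character.
Scanning left to right: at [0:2] → 'uX'.
No capturing groups, so `findall` returns the 1 full match string.

['uX']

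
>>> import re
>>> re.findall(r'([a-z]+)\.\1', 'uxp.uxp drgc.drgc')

A backreference is literal: `\1` must see the identical characters the first group matched.
Matches: at [0:7] match 'uxp.uxp', group 1 = 'uxp'; at [8:17] match 'drgc.drgc', group 1 = 'drgc'.
One capturing group, so `findall` returns just the captured substring from each match — 2 in all.

['uxp', 'drgc']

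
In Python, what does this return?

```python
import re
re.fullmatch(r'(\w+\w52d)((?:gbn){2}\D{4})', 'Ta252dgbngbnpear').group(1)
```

'Ta252d'

This matches one or more of a word character, then a word character, then the literal '52d' (captured); then the literal 'gbn' repeated 2 times, then exactly 4 of a non-digit (captured).
`re.fullmatch` requires the pattern to consume the entire string.
The match spans [0:16] → 'Ta252dgbngbnpear'.
Captured: group 1 = 'Ta252d', group 2 = 'gbngbnpear'.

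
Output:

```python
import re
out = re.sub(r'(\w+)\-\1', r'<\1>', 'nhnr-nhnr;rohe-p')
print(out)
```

<nhnr>;rohe-p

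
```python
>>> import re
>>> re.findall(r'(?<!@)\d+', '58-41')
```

['58', '41']

Because the assertion is negative and zero-width, positions next to the forbidden text are skipped.
No capturing groups, so `findall` returns the 2 full match strings.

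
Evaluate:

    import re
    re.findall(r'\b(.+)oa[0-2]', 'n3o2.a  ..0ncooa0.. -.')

['n3o2.a  ..0nco']

This matches a word boundary (`\b`, zero-width); then one or more of any character (captured); then the literal 'oa', then a character in [0-2].
Scanning left to right: at [0:17] match 'n3o2.a  ..0ncooa0', group 1 = 'n3o2.a  ..0nco'.
One capturing group, so `findall` returns just the captured substring from the one match — 1 in all.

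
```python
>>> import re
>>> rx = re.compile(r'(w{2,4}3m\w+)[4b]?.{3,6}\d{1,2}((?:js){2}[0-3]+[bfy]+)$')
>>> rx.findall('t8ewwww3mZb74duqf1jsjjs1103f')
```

[]

This matches 2 to 4 of a literal 'w', then the literal '3m', then one or more of a word character (captured); then optionally one of [4b], then 3 to 6 of any character, then 1 to 2 of a digit; then the literal 'js' repeated 2 times, then one or more of a character in [0-3], then one or more of one of [bfy] (captured); then anchored at the end.
Multiple groups make `findall` return tuples — one 2-tuple for each match.
Nothing in the string satisfies the pattern, so the list is empty.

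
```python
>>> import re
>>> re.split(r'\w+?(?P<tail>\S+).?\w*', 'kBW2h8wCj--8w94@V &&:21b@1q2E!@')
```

['', 'BW2h8wCj--8w94@V', '&&:', '1b@1q2E!@', '']

The pattern matches one or more of a word character (lazy); then one or more of a non-whitespace character (captured as 'tail'); then optionally any character, then zero or more of a word character.
The `?` after the quantifier makes it lazy — it takes as little as possible before letting the rest of the pattern try.
Matches to split on: at [0:18] → 'kBW2h8wCj--8w94@V '; at [21:31] → '21b@1q2E!@'.
`re.split` interleaves the captured-group text with the surrounding fragments.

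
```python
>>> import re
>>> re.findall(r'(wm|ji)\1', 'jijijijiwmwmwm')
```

['ji', 'ji', 'wm']

A backreference is literal: `\1` must see the identical characters the first group matched.
Walking the string: at [0:4] match 'jiji', group 1 = 'ji'; at [4:8] match 'jiji', group 1 = 'ji'; at [8:12] match 'wmwm', group 1 = 'wm'.
`findall` collects group 1 from each match (3 total).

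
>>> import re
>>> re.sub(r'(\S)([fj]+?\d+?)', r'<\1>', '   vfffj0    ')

'   <v>    '

Pattern: a non-whitespace character (captured); then one or more of one of [fj] (lazy), then one or more of a digit (lazy) (captured).
The replacement refers to a captured group, so each match is rewritten using its own captured text.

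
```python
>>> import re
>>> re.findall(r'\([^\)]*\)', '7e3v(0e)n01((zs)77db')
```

['(0e)', '((zs)']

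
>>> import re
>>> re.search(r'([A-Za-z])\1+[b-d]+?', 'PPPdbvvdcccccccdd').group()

After group 1 captures some text, `\1` only succeeds where that same text appears again.
The match spans [0:4] → 'PPPd'.

'PPPd'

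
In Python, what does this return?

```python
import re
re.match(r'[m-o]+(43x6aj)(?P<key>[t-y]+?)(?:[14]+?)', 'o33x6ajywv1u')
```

None

`re.match` only tries the pattern at the start of the string.
Here the pattern fails at index 0, so the call returns None.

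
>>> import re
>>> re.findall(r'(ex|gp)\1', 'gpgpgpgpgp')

After group 1 captures some text, `\1` only succeeds where that same text appears again.
Walking the string: at [0:4] match 'gpgp', group 1 = 'gp'; at [4:8] match 'gpgp', group 1 = 'gp'.
`findall` collects group 1 from each match (2 total).

['gp', 'gp']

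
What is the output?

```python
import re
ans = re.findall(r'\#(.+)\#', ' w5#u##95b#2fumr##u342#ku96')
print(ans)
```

['u##95b#2fumr##u342']

One capturing group, so `findall` returns just the captured substring from the one match — 1 in all.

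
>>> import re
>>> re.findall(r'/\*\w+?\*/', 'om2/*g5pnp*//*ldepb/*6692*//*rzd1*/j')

['/*g5pnp*/', '/*6692*/', '/*rzd1*/']

Since nothing is captured, `findall` lists the 3 matched substrings directly.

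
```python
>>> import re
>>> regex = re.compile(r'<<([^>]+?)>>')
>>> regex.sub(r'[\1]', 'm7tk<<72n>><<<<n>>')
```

Each match is replaced using the text its own group 1 captured.

'm7tk[72n][<<n]'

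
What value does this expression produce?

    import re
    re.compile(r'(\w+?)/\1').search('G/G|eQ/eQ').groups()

The match spans [0:3] → 'G/G'.
Captured: group 1 = 'G'.

('G',)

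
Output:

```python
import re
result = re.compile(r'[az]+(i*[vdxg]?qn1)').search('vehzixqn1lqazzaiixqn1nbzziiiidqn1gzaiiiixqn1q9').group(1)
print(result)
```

ixqn1

The match spans [3:9] → 'zixqn1'.
Captured: group 1 = 'ixqn1'.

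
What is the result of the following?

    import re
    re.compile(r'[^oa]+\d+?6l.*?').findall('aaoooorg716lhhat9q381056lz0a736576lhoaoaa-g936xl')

This matches one or more of any character except [oa], then one or more of a digit (lazy); then the literal '6l', then zero or more of any character (lazy).
With the lazy modifier that quantifier settles for the fewest repetitions that let the rest of the pattern succeed (the atoms after it are unaffected and can still be greedy).
Matches: at [6:12] → 'rg716l'; at [15:25] → 't9q381056l'; at [28:35] → '736576l'.
With no groups in the pattern, `findall` gives back each whole match — 3 here.

['rg716l', 't9q381056l', '736576l']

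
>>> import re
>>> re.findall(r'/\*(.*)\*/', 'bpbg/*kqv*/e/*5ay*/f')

['kqv*/e/*5ay']

With a single group, `findall` returns only what that group captured — 1 item.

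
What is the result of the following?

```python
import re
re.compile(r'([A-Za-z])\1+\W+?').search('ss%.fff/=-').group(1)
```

The match spans [0:3] → 'ss%'.
Captured: group 1 = 's'.

's'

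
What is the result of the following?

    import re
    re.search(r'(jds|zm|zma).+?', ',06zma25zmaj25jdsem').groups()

('zm',)

The match spans [3:6] → 'zma'.
Captured: group 1 = 'zm'.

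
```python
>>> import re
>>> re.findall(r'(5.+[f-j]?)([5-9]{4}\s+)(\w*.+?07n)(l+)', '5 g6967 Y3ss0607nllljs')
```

This matches the literal '5', then one or more of any character, then optionally a character in [f-j] (captured); then exactly 4 of a character in [5-9], then one or more of whitespace (captured); then zero or more of a word character, then one or more of any character (lazy), then the literal '07n' (captured); then one or more of a literal 'l' (captured).
With 4 capturing groups, `findall` returns a 4-tuple per match.

[('5 g', '6967 ', 'Y3ss0607n', 'lll')]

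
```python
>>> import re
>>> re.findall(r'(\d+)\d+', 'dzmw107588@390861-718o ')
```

['10758', '39086', '71']

The pattern matches one or more of a digit (captured); then one or more of a digit.
Scanning left to right: at [4:10] match '107588', group 1 = '10758'; at [11:17] match '390861', group 1 = '39086'; at [18:21] match '718', group 1 = '71'.
`findall` collects group 1 from each match (3 total).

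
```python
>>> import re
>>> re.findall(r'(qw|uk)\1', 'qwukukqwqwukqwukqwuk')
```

['uk', 'qw']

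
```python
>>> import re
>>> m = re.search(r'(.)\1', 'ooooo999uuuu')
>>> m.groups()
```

The match spans [0:2] → 'oo'.
Captured: group 1 = 'o'.

('o',)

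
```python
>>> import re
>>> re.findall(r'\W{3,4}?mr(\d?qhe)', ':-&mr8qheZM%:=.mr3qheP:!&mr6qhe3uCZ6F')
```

The pattern matches 3 to 4 of a non-word character (lazy), then the literal 'mr'; then optionally a digit, then the literal 'qhe' (captured).
Scanning left to right: at [0:9] match ':-&mr8qhe', group 1 = '8qhe'; at [11:21] match '%:=.mr3qhe', group 1 = '3qhe'; at [22:31] match ':!&mr6qhe', group 1 = '6qhe'.
`findall` collects group 1 from each match (3 total).

['8qhe', '3qhe', '6qhe']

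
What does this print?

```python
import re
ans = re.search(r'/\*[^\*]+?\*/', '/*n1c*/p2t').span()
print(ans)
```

(0, 7)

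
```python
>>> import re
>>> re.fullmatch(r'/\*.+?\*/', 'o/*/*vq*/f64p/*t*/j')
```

None

`fullmatch` succeeds only if the pattern covers the string from start to end.
Here the string isn't matched end-to-end, so the call returns None.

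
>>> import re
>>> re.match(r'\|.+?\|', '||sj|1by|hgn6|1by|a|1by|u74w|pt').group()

`match` is anchored at position 0; if the pattern doesn't fit there, it returns None.
The match spans [0:5] → '||sj|'.

'||sj|'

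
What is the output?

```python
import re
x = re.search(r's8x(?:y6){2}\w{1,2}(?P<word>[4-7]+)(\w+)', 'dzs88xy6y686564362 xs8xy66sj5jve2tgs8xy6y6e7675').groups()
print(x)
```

('67', '5')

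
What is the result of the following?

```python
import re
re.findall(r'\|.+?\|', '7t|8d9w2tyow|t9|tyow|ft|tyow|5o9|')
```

['|8d9w2tyow|', '|tyow|', '|tyow|']

The `?` after the quantifier makes it lazy — it takes as little as possible before letting the rest of the pattern try.
Scanning left to right: at [2:13] → '|8d9w2tyow|'; at [15:21] → '|tyow|'; at [23:29] → '|tyow|'.
With no groups in the pattern, `findall` gives back each whole match — 3 here.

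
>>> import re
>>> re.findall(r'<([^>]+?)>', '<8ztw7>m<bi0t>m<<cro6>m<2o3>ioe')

['8ztw7', 'bi0t', '<cro6', '2o3']

Walking the string: at [0:7] match '<8ztw7>', group 1 = '8ztw7'; at [8:14] match '<bi0t>', group 1 = 'bi0t'; at [15:22] match '<<cro6>', group 1 = '<cro6'; at [23:28] match '<2o3>', group 1 = '2o3'.
With a single group, `findall` returns only what that group captured — 4 items.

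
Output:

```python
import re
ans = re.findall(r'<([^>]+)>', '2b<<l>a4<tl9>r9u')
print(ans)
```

With a single group, `findall` returns only what that group captured — 2 items.

['<l', 'tl9']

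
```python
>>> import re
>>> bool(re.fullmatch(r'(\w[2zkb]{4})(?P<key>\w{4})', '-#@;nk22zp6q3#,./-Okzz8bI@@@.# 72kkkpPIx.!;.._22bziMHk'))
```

`re.fullmatch` requires the pattern to consume the entire string.
Here there's no way to consume every character, so the call returns None, and `bool(None)` is False.

False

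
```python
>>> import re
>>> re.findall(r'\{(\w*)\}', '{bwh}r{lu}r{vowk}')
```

Walking the string: at [0:5] match '{bwh}', group 1 = 'bwh'; at [6:10] match '{lu}', group 1 = 'lu'; at [11:17] match '{vowk}', group 1 = 'vowk'.
Because there's exactly one group, `findall` drops the full match and keeps group 1 from each hit.

['bwh', 'lu', 'vowk']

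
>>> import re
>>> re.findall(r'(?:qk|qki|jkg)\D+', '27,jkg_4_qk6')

Scanning left to right: at [3:7] → 'jkg_'.
No capturing groups, so `findall` returns the 1 full match string.

['jkg_']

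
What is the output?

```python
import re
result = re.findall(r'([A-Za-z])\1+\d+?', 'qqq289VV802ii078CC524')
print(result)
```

`\1` is not a pattern — it's the concrete string captured by group 1, re-applied verbatim.
Matches: at [0:4] match 'qqq2', group 1 = 'q'; at [6:9] match 'VV8', group 1 = 'V'; at [11:14] match 'ii0', group 1 = 'i'; at [16:19] match 'CC5', group 1 = 'C'.
With a single group, `findall` returns only what that group captured — 4 items.

['q', 'V', 'i', 'C']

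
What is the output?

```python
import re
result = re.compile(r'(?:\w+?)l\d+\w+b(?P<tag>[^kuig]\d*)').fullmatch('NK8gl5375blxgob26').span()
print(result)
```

(0, 17)

Pattern: one or more of a word character (lazy) (non-capturing group); then a literal 'l', then one or more of a digit; then one or more of a word character, then a literal 'b'; then any character except [kuig], then zero or more of a digit (captured as 'tag').
`fullmatch` succeeds only if the pattern covers the string from start to end.
The match spans [0:17] → 'NK8gl5375blxgob26'.
Captured: group 1 = '26'.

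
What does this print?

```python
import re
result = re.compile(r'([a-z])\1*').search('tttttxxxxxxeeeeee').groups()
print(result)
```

('t',)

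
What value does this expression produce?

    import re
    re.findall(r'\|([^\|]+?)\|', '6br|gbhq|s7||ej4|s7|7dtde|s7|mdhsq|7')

['gbhq', 'ej4', '7dtde', 'mdhsq']

Matches: at [3:9] match '|gbhq|', group 1 = 'gbhq'; at [12:17] match '|ej4|', group 1 = 'ej4'; at [19:26] match '|7dtde|', group 1 = '7dtde'; at [28:35] match '|mdhsq|', group 1 = 'mdhsq'.
One capturing group, so `findall` returns just the captured substring from each match — 4 in all.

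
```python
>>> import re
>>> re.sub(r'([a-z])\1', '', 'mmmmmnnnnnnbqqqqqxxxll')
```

'mbqx'

After group 1 captures some text, `\1` only succeeds where that same text appears again.
Matches: at [0:2] → 'mm'; at [2:4] → 'mm'; at [5:7] → 'nn'; at [7:9] → 'nn'; at [9:11] → 'nn'; ….
`sub` substitutes '' at each match site.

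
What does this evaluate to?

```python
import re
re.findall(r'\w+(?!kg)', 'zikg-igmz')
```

['zikg', 'igmz']

The negative lookahead/lookbehind blocks any match where the forbidden context is present.
With no groups in the pattern, `findall` gives back each whole match — 2 here.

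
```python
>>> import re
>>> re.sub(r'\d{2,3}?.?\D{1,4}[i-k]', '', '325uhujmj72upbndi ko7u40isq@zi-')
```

`sub` substitutes '' at each match site.

'mj ko7u-'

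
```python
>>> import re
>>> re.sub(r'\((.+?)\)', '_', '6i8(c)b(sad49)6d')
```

A `+?`/`*?`/`{m,n}?` starts at its minimum and grows only as far as needed for what follows to match.
Matches: at [3:6] → '(c)'; at [7:14] → '(sad49)'.
Each match is replaced by '_'.

'6i8_b_6d'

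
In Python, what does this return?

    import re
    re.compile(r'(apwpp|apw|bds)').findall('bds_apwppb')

['bds', 'apwpp']

Alternation isn't longest-match — the leftmost alternative that fits at this position is chosen.
Matches: at [0:3] match 'bds', group 1 = 'bds'; at [4:9] match 'apwpp', group 1 = 'apwpp'.
One capturing group, so `findall` returns just the captured substring from each match — 2 in all.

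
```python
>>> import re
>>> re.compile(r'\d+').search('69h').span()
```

This matches one or more of a digit.
`re.search` tries every starting position until one works.
The match spans [0:2] → '69'.

(0, 2)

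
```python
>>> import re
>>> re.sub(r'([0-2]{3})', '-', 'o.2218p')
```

This matches exactly 3 of a character in [0-2] (captured).
Matches: at [2:5] → '221'.
Every occurrence is swapped for '-'.

'o.-8p'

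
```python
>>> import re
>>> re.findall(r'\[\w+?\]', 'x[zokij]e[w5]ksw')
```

['[zokij]', '[w5]']

No capturing groups, so `findall` returns the 2 full match strings.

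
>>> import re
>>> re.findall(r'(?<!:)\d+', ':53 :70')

`(?!…)`/`(?<!…)` only lets a position through if the neighbouring text does NOT match; no characters are consumed.
Walking the string: at [2:3] → '3'; at [6:7] → '0'.
No capturing groups, so `findall` returns the 2 full match strings.

['3', '0']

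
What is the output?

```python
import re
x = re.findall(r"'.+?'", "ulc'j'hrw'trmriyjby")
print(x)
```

["'j'"]

Because the quantifier is non-greedy, it stops expanding at the earliest point where the rest of the pattern can succeed.
Walking the string: at [3:6] → "'j'".
Since nothing is captured, `findall` lists the 1 matched substring directly.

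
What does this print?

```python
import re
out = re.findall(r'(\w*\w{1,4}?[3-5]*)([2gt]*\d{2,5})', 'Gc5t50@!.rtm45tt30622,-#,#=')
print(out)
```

[('Gc5t', '50'), ('rtm45tt306', '22')]

Pattern: zero or more of a word character, then 1 to 4 of a word character (lazy), then zero or more of a character in [3-5] (captured); then zero or more of one of [2gt], then 2 to 5 of a digit (captured).
With 2 capturing groups, `findall` returns a 2-tuple per match.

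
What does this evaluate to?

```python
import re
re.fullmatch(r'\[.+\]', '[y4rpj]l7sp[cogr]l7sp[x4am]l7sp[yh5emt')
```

None

`re.fullmatch` is like wrapping the pattern in `^…$` (in single-line mode).
Here the pattern can't cover the whole string, so the call returns None.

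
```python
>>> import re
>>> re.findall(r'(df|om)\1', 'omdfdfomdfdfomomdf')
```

A backreference is literal: `\1` must see the identical characters the first group matched.
Walking the string: at [2:6] match 'dfdf', group 1 = 'df'; at [8:12] match 'dfdf', group 1 = 'df'; at [12:16] match 'omom', group 1 = 'om'.
`findall` collects group 1 from each match (3 total).

['df', 'df', 'om']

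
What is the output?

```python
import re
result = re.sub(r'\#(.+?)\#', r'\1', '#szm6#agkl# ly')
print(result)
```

szm6agkl# ly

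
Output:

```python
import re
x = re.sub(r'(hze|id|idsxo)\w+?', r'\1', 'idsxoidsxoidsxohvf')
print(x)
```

Alternation tries branches left to right and keeps the first one that lets the overall match succeed at that position.
Matches: at [0:3] → 'ids'; at [5:8] → 'ids'; at [10:13] → 'ids'.
Each match is replaced using the text its own group 1 captured.

idxoidxoidxohvf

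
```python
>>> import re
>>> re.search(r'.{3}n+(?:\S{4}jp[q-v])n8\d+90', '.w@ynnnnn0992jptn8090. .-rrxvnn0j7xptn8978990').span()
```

(1, 21)

Pattern: exactly 3 of any character, then one or more of the literal 'n'; then exactly 4 of a non-whitespace character, then the literal 'jp', then a character in [q-v] (non-capturing group); then the literal 'n8', then one or more of a digit, then the literal '90'.
`re.search` tries every starting position until one works.
The match spans [1:21] → 'w@ynnnnn0992jptn8090'.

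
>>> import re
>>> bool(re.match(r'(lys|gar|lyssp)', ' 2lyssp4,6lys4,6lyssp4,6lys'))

False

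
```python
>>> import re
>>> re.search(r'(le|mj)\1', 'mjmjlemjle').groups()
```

('mj',)

The match spans [0:4] → 'mjmj'.
Captured: group 1 = 'mj'.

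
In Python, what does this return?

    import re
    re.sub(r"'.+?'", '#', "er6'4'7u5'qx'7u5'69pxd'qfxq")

'er6#7u5#7u5#qfxq'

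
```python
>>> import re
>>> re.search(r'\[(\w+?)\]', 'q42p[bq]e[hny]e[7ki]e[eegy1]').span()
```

The match spans [4:8] → '[bq]'.

(4, 8)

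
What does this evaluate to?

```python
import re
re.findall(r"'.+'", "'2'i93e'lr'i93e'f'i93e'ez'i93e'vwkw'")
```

["'2'i93e'lr'i93e'f'i93e'ez'i93e'vwkw'"]

Scanning left to right: at [0:36] → "'2'i93e'lr'i93e'f'i93e'ez'i93e'vwkw'".
No capturing groups, so `findall` returns the 1 full match string.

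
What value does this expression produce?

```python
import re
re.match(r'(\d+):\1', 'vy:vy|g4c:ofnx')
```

None

`re.match` won't scan ahead — the pattern has to work from the very first character.
Here the string doesn't start with a match, so the call returns None.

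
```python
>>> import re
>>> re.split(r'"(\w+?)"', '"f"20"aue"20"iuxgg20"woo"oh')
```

Matches to split on: at [0:3] → '"f"'; at [5:10] → '"aue"'; at [12:21] → '"iuxgg20"'.
With a capturing group present, the delimiter's captured portion is kept in the result list.

['', 'f', '20', 'aue', '20', 'iuxgg20', 'woo"oh']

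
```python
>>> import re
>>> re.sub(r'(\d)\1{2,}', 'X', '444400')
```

A backreference is literal: `\1` must see the identical characters the first group matched.
`sub` substitutes 'X' at each match site.

'X00'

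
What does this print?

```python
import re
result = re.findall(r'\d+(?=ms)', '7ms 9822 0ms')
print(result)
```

The `(?=…)`/`(?<=…)` assertion just peeks at neighbouring text; it doesn't advance the match position.
Matches: at [0:1] → '7'; at [9:10] → '0'.
`findall` yields the raw match text (2 of them) because the pattern has no groups.

['7', '0']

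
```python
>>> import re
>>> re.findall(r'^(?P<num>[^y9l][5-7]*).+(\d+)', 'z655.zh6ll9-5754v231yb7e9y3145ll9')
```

[('z655', '9')]

The pattern matches anchored at the start of the string; then any character except [y9l], then zero or more of a character in [5-7] (captured as 'num'); then one or more of any character; then one or more of a digit (captured).
Scanning left to right: at [0:33] match 'z655.zh6ll9-5754v231yb7e9y3145ll9', groups = ('z655', '9').
Multiple groups make `findall` return tuples — one 2-tuple for the one match.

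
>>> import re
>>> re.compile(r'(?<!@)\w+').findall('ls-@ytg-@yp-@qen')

A negative assertion filters positions out without eating any characters.
No capturing groups, so `findall` returns the 4 full match strings.

['ls', 'tg', 'p', 'en']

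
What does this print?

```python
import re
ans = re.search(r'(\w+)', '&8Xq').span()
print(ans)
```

The match spans [1:4] → '8Xq'.

(1, 4)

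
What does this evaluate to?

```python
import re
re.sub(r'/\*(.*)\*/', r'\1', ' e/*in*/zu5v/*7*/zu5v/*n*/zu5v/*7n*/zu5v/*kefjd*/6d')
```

Matches: at [2:49] → '/*in*/zu5v/*7*/zu5v/*n*/zu5v/*7n*/zu5v/*kefjd*/'.
`\1` in the replacement pulls in group 1's text for each match.

' ein*/zu5v/*7*/zu5v/*n*/zu5v/*7n*/zu5v/*kefjd6d'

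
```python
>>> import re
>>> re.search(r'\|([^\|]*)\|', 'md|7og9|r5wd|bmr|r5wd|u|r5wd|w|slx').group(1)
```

`re.search` tries every starting position until one works.
The match spans [2:8] → '|7og9|'.
Captured: group 1 = '7og9'.

'7og9'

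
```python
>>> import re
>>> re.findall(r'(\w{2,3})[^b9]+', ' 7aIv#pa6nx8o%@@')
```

The pattern matches 2 to 3 of a word character (captured); then one or more of any character except [b9].
Walking the string: at [1:16] match '7aIv#pa6nx8o%@@', group 1 = '7aI'.
One capturing group, so `findall` returns just the captured substring from the one match — 1 in all.

['7aI']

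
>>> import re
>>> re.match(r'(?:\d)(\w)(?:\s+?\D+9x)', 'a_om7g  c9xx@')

None

This matches a digit (non-capturing group); then a word character (captured); then one or more of whitespace (lazy), then one or more of a non-digit, then the literal '9x' (non-capturing group).
`re.match` won't scan ahead — the pattern has to work from the very first character.
Here the string doesn't start with a match, so the call returns None.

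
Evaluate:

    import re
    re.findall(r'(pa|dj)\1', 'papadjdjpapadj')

`\1` has to match the exact text group 1 already captured.
Walking the string: at [0:4] match 'papa', group 1 = 'pa'; at [4:8] match 'djdj', group 1 = 'dj'; at [8:12] match 'papa', group 1 = 'pa'.
Because there's exactly one group, `findall` drops the full match and keeps group 1 from each hit.

['pa', 'dj', 'pa']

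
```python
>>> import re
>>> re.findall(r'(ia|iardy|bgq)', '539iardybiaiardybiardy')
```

['ia', 'ia', 'ia', 'ia']

Alternation tries branches left to right and keeps the first one that lets the overall match succeed at that position.
Walking the string: at [3:5] match 'ia', group 1 = 'ia'; at [9:11] match 'ia', group 1 = 'ia'; at [11:13] match 'ia', group 1 = 'ia'; at [17:19] match 'ia', group 1 = 'ia'.
Because there's exactly one group, `findall` drops the full match and keeps group 1 from each hit.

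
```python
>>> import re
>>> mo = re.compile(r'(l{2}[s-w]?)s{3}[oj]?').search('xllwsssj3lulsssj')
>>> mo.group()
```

'llwsssj'

This matches exactly 2 of the literal 'l', then optionally a character in [s-w] (captured); then exactly 3 of the literal 's', then optionally one of [oj].
`search` walks the string left to right and returns the first match it finds.
The match spans [1:8] → 'llwsssj'.
Captured: group 1 = 'llw'.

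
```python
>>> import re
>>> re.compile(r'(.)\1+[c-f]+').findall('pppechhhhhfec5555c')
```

['p', 'h', '5']

The backreference `\1` re-matches whatever the first group consumed, character for character.
Matches: at [0:5] match 'pppec', group 1 = 'p'; at [5:13] match 'hhhhhfec', group 1 = 'h'; at [13:18] match '5555c', group 1 = '5'.
Because there's exactly one group, `findall` drops the full match and keeps group 1 from each hit.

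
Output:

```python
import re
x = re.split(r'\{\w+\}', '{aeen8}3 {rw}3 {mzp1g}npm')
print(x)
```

['', '3 ', '3 ', 'npm']

`split` removes every match and returns the 4 fragments in between.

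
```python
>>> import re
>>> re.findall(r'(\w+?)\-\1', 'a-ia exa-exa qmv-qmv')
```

A backreference is literal: `\1` must see the identical characters the first group matched.
Walking the string: at [5:12] match 'exa-exa', group 1 = 'exa'; at [13:20] match 'qmv-qmv', group 1 = 'qmv'.
One capturing group, so `findall` returns just the captured substring from each match — 2 in all.

['exa', 'qmv']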